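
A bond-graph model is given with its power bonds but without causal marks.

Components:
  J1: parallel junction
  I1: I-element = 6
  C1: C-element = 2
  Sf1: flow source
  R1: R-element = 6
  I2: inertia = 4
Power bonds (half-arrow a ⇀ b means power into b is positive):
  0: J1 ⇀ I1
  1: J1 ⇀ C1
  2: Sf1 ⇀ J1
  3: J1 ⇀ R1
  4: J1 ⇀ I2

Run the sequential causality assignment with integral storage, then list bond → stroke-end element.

bond 0 stroke→I1
bond 1 stroke→J1
bond 2 stroke→Sf1
bond 3 stroke→R1
bond 4 stroke→I2

b2 →Sf1  (Sf1: flow source, stroke at near end)
b0 →I1  (I1: I, integral causality)
b1 →J1  (C1 outputs effort q/C1)
b3 →R1  (J1 effort already set via bond 1)
b4 →I2  (common-e at J1 fixed by 1)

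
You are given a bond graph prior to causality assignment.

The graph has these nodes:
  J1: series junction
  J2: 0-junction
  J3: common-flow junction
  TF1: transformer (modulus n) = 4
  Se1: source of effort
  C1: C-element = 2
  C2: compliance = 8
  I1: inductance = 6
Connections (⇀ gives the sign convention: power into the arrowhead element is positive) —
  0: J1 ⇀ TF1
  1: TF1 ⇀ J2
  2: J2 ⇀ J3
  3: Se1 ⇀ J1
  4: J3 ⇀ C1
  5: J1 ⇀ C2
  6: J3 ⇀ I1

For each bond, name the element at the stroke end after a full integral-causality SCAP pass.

b3 |J1  (Se1 fixes effort; stroke away)
b4 |J3  (C1: C, integral causality)
b5 |J1  (C2 integral (e out))
b0 |TF1  (J1 needs exactly one f-in)
b1 |J2  (TF1 one-in-one-out from 0)
b2 |J3  (0-jn J2 has e-setter on 1)
b6 |I1  (closing 1-jn rule on J3)

β0 stroke at TF1
β1 stroke at J2
β2 stroke at J3
β3 stroke at J1
β4 stroke at J3
β5 stroke at J1
β6 stroke at I1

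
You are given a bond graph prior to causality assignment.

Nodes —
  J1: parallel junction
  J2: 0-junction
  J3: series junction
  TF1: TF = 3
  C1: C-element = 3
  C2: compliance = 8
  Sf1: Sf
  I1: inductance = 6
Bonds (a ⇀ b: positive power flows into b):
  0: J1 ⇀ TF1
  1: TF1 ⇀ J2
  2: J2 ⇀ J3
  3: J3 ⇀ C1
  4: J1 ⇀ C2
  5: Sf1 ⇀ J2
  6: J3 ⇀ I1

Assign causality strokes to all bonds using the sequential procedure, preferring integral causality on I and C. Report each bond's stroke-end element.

#0 →TF1
#1 →J2
#2 →J3
#3 →J3
#4 →J1
#5 →Sf1
#6 →I1

#5 |Sf1  (Sf1 fixes flow; stroke at Sf1)
#3 |J3  (C1 outputs effort q/C1)
#4 |J1  (C2: C, integral causality)
#0 |TF1  (0-jn J1 has e-setter on 4)
#1 |J2  (through TF1, causality passes straight; one stroke at TF1)
#2 |J3  (0-jn J2 has e-setter on 1)
#6 |I1  (only one flow-in slot at J3)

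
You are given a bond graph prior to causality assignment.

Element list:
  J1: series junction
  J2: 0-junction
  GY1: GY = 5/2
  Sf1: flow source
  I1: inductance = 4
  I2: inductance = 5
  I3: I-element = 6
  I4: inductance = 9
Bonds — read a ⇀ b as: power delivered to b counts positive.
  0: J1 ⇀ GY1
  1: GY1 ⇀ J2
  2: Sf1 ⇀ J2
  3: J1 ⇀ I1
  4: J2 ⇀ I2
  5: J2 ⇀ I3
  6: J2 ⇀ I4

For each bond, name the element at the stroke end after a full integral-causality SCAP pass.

#2 stroke→Sf1  (Sf1: flow source, stroke at near end)
#3 stroke→I1  (I1: I, integral causality)
#0 stroke→J1  (J1 flow already set via bond 3)
#1 stroke→J2  (GY1: gyrator matches bond 0)
#4 stroke→I2  (J2: bond 1 brought effort, rest push out)
#5 stroke→I3  (common-e at J2 fixed by 1)
#6 stroke→I4  (J2 effort already set via bond 1)

b0 |J1
b1 |J2
b2 |Sf1
b3 |I1
b4 |I2
b5 |I3
b6 |I4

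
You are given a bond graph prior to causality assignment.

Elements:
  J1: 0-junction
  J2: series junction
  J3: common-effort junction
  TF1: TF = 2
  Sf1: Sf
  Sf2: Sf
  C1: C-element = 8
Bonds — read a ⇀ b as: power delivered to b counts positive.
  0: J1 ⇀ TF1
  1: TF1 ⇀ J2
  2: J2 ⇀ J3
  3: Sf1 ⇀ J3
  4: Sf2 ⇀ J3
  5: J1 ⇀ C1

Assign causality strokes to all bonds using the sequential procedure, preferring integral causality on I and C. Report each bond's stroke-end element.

β0 stroke at TF1
β1 stroke at J2
β2 stroke at J3
β3 stroke at Sf1
β4 stroke at Sf2
β5 stroke at J1

#3 stroke→Sf1  (Sf1: flow source, stroke at near end)
#4 stroke→Sf2  (source Sf2 imposes f)
#2 stroke→J3  (J3 needs exactly one e-in)
#1 stroke→J2  (J2 flow already set via bond 2)
#0 stroke→TF1  (through TF1, causality passes straight; one stroke at TF1)
#5 stroke→J1  (closing 0-jn rule on J1)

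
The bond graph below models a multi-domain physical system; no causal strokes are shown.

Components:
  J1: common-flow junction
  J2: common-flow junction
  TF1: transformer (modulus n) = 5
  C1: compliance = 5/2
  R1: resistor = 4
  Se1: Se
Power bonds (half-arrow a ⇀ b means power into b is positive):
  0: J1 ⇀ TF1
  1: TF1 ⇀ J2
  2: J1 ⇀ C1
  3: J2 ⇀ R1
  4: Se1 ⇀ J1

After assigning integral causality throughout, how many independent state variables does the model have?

1  (C1 all integral)

b4 →J1  (Se1 fixes effort; stroke away)
b2 →J1  (prefer integral on C1)
b0 →TF1  (only one flow-in slot at J1)
b1 →J2  (through TF1, causality passes straight; one stroke at TF1)
b3 →R1  (only one flow-in slot at J2)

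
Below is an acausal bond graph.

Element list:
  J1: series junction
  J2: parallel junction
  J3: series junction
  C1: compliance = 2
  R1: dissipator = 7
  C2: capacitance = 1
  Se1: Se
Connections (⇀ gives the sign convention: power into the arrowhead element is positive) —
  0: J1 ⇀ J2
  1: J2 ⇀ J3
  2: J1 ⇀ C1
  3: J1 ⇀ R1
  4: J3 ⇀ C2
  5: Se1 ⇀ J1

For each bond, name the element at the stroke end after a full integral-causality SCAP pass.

bond 5 stroke at J1  (Se1: effort source, stroke at far end)
bond 2 stroke at J1  (prefer integral on C1)
bond 4 stroke at J3  (prefer integral on C2)
bond 1 stroke at J2  (J3 needs exactly one f-in)
bond 0 stroke at J1  (J2: bond 1 brought effort, rest push out)
bond 3 stroke at R1  (closing 1-jn rule on J1)

bond 0 |J1
bond 1 |J2
bond 2 |J1
bond 3 |R1
bond 4 |J3
bond 5 |J1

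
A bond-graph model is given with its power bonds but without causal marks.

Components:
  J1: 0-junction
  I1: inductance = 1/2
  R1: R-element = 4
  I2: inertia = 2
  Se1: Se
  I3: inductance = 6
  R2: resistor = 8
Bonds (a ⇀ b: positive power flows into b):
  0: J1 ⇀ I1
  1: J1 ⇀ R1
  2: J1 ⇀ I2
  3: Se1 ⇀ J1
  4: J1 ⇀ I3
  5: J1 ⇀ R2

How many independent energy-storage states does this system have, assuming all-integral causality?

β3 |J1  (source Se1 imposes e)
β0 |I1  (common-e at J1 fixed by 3)
β1 |R1  (0-jn J1 has e-setter on 3)
β2 |I2  (J1 effort already set via bond 3)
β4 |I3  (J1 effort already set via bond 3)
β5 |R2  (0-jn J1 has e-setter on 3)

3  (I1, I2, I3 all integral)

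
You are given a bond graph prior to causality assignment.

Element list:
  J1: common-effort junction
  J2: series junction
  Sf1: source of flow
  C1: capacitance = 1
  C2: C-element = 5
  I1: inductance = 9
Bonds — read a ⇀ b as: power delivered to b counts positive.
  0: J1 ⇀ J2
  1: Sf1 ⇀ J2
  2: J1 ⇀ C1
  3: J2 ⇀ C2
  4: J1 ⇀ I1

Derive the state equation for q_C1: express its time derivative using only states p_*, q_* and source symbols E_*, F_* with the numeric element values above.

dq_C1/dt = -F_Sf1 - p_I1/9

b1 stroke at Sf1  (Sf1 fixes flow; stroke at Sf1)
b0 stroke at J2  (common-f at J2 fixed by 1)
b3 stroke at J2  (J2 flow already set via bond 1)
b2 stroke at J1  (C1: C, integral causality)
b4 stroke at I1  (0-jn J1 has e-setter on 2)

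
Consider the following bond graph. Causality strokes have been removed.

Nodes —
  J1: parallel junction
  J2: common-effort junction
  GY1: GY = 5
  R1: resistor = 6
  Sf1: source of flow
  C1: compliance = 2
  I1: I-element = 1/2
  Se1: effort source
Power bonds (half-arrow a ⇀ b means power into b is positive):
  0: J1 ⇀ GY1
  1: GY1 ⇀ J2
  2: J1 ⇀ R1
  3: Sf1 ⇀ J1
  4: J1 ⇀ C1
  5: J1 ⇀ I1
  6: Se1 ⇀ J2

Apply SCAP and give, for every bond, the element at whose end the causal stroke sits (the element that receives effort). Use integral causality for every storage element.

bond 0 |GY1
bond 1 |GY1
bond 2 |R1
bond 3 |Sf1
bond 4 |J1
bond 5 |I1
bond 6 |J2

#3 stroke→Sf1  (Sf1 fixes flow; stroke at Sf1)
#6 stroke→J2  (Se1 fixes effort; stroke away)
#1 stroke→GY1  (J2: bond 6 brought effort, rest push out)
#0 stroke→GY1  (through GY1, causality inverts; strokes same side of GY1)
#4 stroke→J1  (C1 outputs effort q/C1)
#2 stroke→R1  (J1 effort already set via bond 4)
#5 stroke→I1  (0-jn J1 has e-setter on 4)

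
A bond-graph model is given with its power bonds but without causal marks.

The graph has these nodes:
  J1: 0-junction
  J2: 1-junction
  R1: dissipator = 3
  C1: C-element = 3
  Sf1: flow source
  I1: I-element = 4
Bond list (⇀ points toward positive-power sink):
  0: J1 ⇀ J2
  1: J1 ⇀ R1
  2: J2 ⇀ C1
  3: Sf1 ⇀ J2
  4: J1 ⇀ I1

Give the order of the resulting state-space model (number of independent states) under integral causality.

2  (C1, I1 all integral)

b3 stroke at Sf1  (Sf1: flow source, stroke at near end)
b0 stroke at J2  (1-jn J2 has f-setter on 3)
b2 stroke at J2  (J2 flow already set via bond 3)
b4 stroke at I1  (I1: I, integral causality)
b1 stroke at J1  (J1 needs exactly one e-in)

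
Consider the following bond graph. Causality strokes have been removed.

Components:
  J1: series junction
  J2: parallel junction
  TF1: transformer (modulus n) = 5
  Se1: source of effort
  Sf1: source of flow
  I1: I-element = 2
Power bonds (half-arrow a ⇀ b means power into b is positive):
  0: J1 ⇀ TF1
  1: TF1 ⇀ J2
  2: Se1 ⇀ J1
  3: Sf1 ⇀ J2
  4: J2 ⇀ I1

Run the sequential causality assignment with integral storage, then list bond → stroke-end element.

β0 stroke at TF1
β1 stroke at J2
β2 stroke at J1
β3 stroke at Sf1
β4 stroke at I1

b2 |J1  (source Se1 imposes e)
b3 |Sf1  (Sf1: flow source, stroke at near end)
b0 |TF1  (J1 needs exactly one f-in)
b1 |J2  (TF1: transformer flips bond 0)
b4 |I1  (J2: bond 1 brought effort, rest push out)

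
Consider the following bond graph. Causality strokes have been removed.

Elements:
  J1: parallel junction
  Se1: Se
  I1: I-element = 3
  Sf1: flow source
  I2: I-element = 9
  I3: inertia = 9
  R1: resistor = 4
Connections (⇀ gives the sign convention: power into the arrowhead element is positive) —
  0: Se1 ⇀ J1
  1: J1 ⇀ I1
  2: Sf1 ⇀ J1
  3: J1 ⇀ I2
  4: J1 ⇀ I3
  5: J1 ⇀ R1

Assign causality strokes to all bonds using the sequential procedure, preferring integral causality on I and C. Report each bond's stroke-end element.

b0 →J1  (Se1 fixes effort; stroke away)
b2 →Sf1  (Sf1 (Sf) sets flow on bond)
b1 →I1  (common-e at J1 fixed by 0)
b3 →I2  (common-e at J1 fixed by 0)
b4 →I3  (J1: bond 0 brought effort, rest push out)
b5 →R1  (J1 effort already set via bond 0)

#0 stroke at J1
#1 stroke at I1
#2 stroke at Sf1
#3 stroke at I2
#4 stroke at I3
#5 stroke at R1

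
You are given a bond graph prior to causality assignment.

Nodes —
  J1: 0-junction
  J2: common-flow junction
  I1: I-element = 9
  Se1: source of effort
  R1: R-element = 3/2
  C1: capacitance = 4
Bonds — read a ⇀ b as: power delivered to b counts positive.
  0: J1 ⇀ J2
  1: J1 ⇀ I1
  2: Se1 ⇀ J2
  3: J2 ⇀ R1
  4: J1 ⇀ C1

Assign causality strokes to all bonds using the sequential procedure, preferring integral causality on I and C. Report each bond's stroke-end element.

β2 stroke at J2  (Se1: effort source, stroke at far end)
β1 stroke at I1  (I1 integral (f out))
β4 stroke at J1  (C1 outputs effort q/C1)
β0 stroke at J2  (0-jn J1 has e-setter on 4)
β3 stroke at R1  (J2 needs exactly one f-in)

#0 stroke→J2
#1 stroke→I1
#2 stroke→J2
#3 stroke→R1
#4 stroke→J1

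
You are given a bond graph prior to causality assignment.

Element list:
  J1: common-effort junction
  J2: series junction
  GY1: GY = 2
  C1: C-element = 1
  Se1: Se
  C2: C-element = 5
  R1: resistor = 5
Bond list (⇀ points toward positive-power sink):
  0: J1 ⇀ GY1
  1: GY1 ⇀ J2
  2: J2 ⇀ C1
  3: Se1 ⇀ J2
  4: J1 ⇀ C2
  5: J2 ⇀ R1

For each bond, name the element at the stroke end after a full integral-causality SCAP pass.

b3 stroke at J2  (source Se1 imposes e)
b2 stroke at J2  (C1 outputs effort q/C1)
b4 stroke at J1  (prefer integral on C2)
b0 stroke at GY1  (common-e at J1 fixed by 4)
b1 stroke at GY1  (GY1 both-in/both-out from 0)
b5 stroke at J2  (1-jn J2 has f-setter on 1)

bond 0 |GY1
bond 1 |GY1
bond 2 |J2
bond 3 |J2
bond 4 |J1
bond 5 |J2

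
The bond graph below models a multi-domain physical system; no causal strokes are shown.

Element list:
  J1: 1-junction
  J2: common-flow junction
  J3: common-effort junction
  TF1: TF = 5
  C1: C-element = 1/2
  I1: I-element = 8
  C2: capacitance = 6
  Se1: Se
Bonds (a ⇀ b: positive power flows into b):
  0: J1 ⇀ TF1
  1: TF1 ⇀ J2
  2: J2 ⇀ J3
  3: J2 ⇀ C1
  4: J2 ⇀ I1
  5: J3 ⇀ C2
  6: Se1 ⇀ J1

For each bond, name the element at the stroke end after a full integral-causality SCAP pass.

β0 |TF1
β1 |J2
β2 |J2
β3 |J2
β4 |I1
β5 |J3
β6 |J1

bond 6 stroke at J1  (source Se1 imposes e)
bond 0 stroke at TF1  (only one flow-in slot at J1)
bond 1 stroke at J2  (TF1 one-in-one-out from 0)
bond 3 stroke at J2  (C1 integral (e out))
bond 4 stroke at I1  (prefer integral on I1)
bond 2 stroke at J2  (1-jn J2 has f-setter on 4)
bond 5 stroke at J3  (closing 0-jn rule on J3)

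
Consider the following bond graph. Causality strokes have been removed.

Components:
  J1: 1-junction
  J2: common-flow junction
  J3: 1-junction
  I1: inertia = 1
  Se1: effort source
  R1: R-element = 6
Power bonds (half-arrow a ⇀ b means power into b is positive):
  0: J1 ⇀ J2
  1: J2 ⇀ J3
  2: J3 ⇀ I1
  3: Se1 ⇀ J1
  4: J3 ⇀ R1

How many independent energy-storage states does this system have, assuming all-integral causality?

1  (I1 all integral)

#3 |J1  (Se1 (Se) sets effort on bond)
#0 |J2  (closing 1-jn rule on J1)
#1 |J3  (J2 needs exactly one f-in)
#2 |I1  (I1 integral (f out))
#4 |J3  (common-f at J3 fixed by 2)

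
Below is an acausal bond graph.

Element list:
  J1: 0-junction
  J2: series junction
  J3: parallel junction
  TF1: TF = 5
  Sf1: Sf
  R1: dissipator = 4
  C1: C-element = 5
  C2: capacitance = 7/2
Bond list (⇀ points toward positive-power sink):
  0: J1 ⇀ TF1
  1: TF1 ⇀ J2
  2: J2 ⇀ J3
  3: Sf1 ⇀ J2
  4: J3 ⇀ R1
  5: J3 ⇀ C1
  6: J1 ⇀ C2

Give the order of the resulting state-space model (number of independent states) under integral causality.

2  (C1, C2 all integral)

β3 stroke→Sf1  (Sf1 (Sf) sets flow on bond)
β1 stroke→J2  (common-f at J2 fixed by 3)
β2 stroke→J2  (common-f at J2 fixed by 3)
β0 stroke→TF1  (through TF1, causality passes straight; one stroke at TF1)
β6 stroke→J1  (only one effort-in slot at J1)
β5 stroke→J3  (C1: C, integral causality)
β4 stroke→R1  (J3: bond 5 brought effort, rest push out)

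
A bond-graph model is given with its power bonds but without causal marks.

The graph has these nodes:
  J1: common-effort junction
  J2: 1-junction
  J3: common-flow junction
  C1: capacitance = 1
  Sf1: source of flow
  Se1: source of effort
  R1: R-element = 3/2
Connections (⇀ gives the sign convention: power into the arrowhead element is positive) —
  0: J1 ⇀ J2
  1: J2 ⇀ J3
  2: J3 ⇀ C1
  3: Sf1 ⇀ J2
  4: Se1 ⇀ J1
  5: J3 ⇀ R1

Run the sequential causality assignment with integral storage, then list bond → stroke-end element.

bond 3 →Sf1  (Sf1: flow source, stroke at near end)
bond 4 →J1  (Se1: effort source, stroke at far end)
bond 0 →J2  (common-e at J1 fixed by 4)
bond 1 →J2  (common-f at J2 fixed by 3)
bond 2 →J3  (J3 flow already set via bond 1)
bond 5 →J3  (1-jn J3 has f-setter on 1)

b0 →J2
b1 →J2
b2 →J3
b3 →Sf1
b4 →J1
b5 →J3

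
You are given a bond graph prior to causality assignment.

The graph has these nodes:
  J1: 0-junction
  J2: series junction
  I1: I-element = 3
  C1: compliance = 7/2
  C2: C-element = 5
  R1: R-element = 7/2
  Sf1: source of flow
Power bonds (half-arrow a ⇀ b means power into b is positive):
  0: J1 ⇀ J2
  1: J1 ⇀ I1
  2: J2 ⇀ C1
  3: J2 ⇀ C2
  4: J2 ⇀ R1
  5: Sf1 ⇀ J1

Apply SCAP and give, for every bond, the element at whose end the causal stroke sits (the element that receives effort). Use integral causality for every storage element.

b5 stroke at Sf1  (source Sf1 imposes f)
b1 stroke at I1  (I1: I, integral causality)
b0 stroke at J1  (closing 0-jn rule on J1)
b2 stroke at J2  (J2: bond 0 brought flow, rest push out)
b3 stroke at J2  (common-f at J2 fixed by 0)
b4 stroke at J2  (J2 flow already set via bond 0)

bond 0 →J1
bond 1 →I1
bond 2 →J2
bond 3 →J2
bond 4 →J2
bond 5 →Sf1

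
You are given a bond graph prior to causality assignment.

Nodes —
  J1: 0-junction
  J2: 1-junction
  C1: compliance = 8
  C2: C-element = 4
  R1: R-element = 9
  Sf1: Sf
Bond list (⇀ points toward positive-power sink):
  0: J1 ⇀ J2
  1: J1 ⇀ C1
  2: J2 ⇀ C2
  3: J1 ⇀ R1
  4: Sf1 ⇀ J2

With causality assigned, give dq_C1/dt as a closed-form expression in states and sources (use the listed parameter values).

b4 stroke→Sf1  (Sf1 (Sf) sets flow on bond)
b0 stroke→J2  (J2 flow already set via bond 4)
b2 stroke→J2  (1-jn J2 has f-setter on 4)
b1 stroke→J1  (C1: C, integral causality)
b3 stroke→R1  (common-e at J1 fixed by 1)

dq_C1/dt = -F_Sf1 - q_C1/72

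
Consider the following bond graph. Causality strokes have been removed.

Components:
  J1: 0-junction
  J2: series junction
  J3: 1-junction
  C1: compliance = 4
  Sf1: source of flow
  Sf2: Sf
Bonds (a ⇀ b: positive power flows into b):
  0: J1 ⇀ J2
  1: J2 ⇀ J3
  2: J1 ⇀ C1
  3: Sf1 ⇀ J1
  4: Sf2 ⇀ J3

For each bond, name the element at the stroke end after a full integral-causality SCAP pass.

b0 →J2
b1 →J3
b2 →J1
b3 →Sf1
b4 →Sf2

b3 stroke at Sf1  (Sf1 (Sf) sets flow on bond)
b4 stroke at Sf2  (Sf2 (Sf) sets flow on bond)
b1 stroke at J3  (1-jn J3 has f-setter on 4)
b0 stroke at J2  (1-jn J2 has f-setter on 1)
b2 stroke at J1  (only one effort-in slot at J1)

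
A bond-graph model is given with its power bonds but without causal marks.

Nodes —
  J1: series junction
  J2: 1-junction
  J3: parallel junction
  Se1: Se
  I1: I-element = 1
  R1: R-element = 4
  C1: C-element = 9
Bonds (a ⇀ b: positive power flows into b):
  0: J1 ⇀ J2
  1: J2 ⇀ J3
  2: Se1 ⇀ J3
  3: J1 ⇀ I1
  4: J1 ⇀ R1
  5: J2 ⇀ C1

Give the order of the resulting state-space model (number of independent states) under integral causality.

2  (C1, I1 all integral)

β2 stroke→J3  (source Se1 imposes e)
β1 stroke→J2  (J3 effort already set via bond 2)
β3 stroke→I1  (I1: I, integral causality)
β0 stroke→J1  (J1 flow already set via bond 3)
β4 stroke→J1  (J1: bond 3 brought flow, rest push out)
β5 stroke→J2  (J2 flow already set via bond 0)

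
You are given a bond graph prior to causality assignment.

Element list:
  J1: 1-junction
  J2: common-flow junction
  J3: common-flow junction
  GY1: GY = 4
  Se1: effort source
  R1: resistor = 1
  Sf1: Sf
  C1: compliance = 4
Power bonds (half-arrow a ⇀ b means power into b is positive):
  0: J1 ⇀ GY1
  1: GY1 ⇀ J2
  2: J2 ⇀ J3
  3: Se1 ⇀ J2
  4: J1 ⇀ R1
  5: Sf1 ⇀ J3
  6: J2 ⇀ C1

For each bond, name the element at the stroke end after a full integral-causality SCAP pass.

β3 |J2  (Se1: effort source, stroke at far end)
β5 |Sf1  (Sf1 fixes flow; stroke at Sf1)
β2 |J3  (J3 flow already set via bond 5)
β1 |J2  (1-jn J2 has f-setter on 2)
β6 |J2  (1-jn J2 has f-setter on 2)
β0 |J1  (GY1 both-in/both-out from 1)
β4 |R1  (closing 1-jn rule on J1)

β0 stroke→J1
β1 stroke→J2
β2 stroke→J3
β3 stroke→J2
β4 stroke→R1
β5 stroke→Sf1
β6 stroke→J2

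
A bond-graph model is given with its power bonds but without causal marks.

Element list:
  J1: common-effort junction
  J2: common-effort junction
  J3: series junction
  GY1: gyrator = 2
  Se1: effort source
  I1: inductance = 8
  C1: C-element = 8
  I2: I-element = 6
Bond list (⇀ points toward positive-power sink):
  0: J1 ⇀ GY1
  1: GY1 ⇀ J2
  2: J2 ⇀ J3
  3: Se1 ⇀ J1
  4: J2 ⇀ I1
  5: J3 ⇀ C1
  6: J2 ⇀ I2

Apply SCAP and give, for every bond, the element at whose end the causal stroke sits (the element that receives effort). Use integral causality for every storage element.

bond 3 stroke→J1  (source Se1 imposes e)
bond 0 stroke→GY1  (J1: bond 3 brought effort, rest push out)
bond 1 stroke→GY1  (GY1: gyrator matches bond 0)
bond 4 stroke→I1  (prefer integral on I1)
bond 5 stroke→J3  (C1 integral (e out))
bond 2 stroke→J2  (closing 1-jn rule on J3)
bond 6 stroke→I2  (common-e at J2 fixed by 2)

bond 0 stroke at GY1
bond 1 stroke at GY1
bond 2 stroke at J2
bond 3 stroke at J1
bond 4 stroke at I1
bond 5 stroke at J3
bond 6 stroke at I2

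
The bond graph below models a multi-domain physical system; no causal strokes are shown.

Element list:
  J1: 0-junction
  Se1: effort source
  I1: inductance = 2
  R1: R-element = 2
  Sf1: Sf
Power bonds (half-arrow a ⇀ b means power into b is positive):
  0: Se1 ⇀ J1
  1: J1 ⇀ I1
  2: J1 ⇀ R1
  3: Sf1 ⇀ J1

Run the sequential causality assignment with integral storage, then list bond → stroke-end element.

bond 0 stroke at J1
bond 1 stroke at I1
bond 2 stroke at R1
bond 3 stroke at Sf1

b0 |J1  (Se1 fixes effort; stroke away)
b3 |Sf1  (source Sf1 imposes f)
b1 |I1  (J1: bond 0 brought effort, rest push out)
b2 |R1  (J1: bond 0 brought effort, rest push out)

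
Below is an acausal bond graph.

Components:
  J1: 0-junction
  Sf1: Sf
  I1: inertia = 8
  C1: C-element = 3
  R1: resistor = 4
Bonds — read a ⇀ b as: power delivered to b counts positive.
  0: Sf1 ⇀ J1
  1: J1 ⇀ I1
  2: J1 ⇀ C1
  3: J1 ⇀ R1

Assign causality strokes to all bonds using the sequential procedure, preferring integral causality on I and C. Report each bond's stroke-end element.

bond 0 stroke→Sf1
bond 1 stroke→I1
bond 2 stroke→J1
bond 3 stroke→R1

b0 →Sf1  (Sf1 fixes flow; stroke at Sf1)
b1 →I1  (prefer integral on I1)
b2 →J1  (C1 outputs effort q/C1)
b3 →R1  (0-jn J1 has e-setter on 2)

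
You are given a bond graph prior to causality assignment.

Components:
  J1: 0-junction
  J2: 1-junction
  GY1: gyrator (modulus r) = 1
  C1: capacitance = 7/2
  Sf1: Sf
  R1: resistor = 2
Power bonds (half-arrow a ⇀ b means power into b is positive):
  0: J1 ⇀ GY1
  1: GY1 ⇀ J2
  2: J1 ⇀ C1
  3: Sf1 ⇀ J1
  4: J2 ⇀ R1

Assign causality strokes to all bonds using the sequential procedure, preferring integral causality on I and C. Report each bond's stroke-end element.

bond 0 stroke at GY1
bond 1 stroke at GY1
bond 2 stroke at J1
bond 3 stroke at Sf1
bond 4 stroke at J2

β3 stroke at Sf1  (Sf1 (Sf) sets flow on bond)
β2 stroke at J1  (prefer integral on C1)
β0 stroke at GY1  (J1 effort already set via bond 2)
β1 stroke at GY1  (through GY1, causality inverts; strokes same side of GY1)
β4 stroke at J2  (common-f at J2 fixed by 1)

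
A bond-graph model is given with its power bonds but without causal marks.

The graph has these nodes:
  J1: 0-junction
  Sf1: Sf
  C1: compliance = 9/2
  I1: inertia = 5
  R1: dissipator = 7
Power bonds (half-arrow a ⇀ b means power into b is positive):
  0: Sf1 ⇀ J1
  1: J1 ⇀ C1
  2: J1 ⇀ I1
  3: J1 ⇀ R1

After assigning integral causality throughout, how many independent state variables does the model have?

#0 stroke at Sf1  (Sf1: flow source, stroke at near end)
#1 stroke at J1  (C1 outputs effort q/C1)
#2 stroke at I1  (J1: bond 1 brought effort, rest push out)
#3 stroke at R1  (J1: bond 1 brought effort, rest push out)

2  (C1, I1 all integral)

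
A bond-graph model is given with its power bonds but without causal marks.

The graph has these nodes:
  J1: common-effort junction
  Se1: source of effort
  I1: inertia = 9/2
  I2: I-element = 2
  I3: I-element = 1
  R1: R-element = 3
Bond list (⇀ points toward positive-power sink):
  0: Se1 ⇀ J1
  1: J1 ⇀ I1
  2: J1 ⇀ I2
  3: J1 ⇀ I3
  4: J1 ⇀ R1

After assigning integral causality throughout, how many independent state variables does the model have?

bond 0 |J1  (Se1 (Se) sets effort on bond)
bond 1 |I1  (common-e at J1 fixed by 0)
bond 2 |I2  (J1: bond 0 brought effort, rest push out)
bond 3 |I3  (J1 effort already set via bond 0)
bond 4 |R1  (common-e at J1 fixed by 0)

3  (I1, I2, I3 all integral)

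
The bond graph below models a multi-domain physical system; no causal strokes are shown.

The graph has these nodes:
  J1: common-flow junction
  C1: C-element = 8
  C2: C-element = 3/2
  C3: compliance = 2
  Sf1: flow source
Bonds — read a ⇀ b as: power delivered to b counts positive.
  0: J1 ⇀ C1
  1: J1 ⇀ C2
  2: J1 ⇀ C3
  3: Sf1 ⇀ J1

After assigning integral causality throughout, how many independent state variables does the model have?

β3 →Sf1  (Sf1: flow source, stroke at near end)
β0 →J1  (common-f at J1 fixed by 3)
β1 →J1  (common-f at J1 fixed by 3)
β2 →J1  (J1: bond 3 brought flow, rest push out)

3  (C1, C2, C3 all integral)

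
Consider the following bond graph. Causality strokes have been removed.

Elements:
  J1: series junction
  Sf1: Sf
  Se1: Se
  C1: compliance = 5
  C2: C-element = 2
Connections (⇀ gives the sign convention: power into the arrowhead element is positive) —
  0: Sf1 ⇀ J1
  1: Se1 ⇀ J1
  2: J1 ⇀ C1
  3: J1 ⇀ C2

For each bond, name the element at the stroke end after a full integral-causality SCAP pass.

#0 stroke at Sf1
#1 stroke at J1
#2 stroke at J1
#3 stroke at J1

β0 →Sf1  (source Sf1 imposes f)
β1 →J1  (Se1 (Se) sets effort on bond)
β2 →J1  (common-f at J1 fixed by 0)
β3 →J1  (J1: bond 0 brought flow, rest push out)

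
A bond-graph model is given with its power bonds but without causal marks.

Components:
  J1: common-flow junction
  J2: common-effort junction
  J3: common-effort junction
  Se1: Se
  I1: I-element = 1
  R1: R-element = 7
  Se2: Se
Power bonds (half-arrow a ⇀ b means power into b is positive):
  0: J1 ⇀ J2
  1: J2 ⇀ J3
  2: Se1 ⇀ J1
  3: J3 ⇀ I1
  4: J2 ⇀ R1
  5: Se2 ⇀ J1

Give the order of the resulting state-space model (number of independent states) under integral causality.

β2 stroke→J1  (Se1 (Se) sets effort on bond)
β5 stroke→J1  (Se2 fixes effort; stroke away)
β0 stroke→J2  (J1 needs exactly one f-in)
β1 stroke→J3  (J2 effort already set via bond 0)
β4 stroke→R1  (common-e at J2 fixed by 0)
β3 stroke→I1  (J3: bond 1 brought effort, rest push out)

1  (I1 all integral)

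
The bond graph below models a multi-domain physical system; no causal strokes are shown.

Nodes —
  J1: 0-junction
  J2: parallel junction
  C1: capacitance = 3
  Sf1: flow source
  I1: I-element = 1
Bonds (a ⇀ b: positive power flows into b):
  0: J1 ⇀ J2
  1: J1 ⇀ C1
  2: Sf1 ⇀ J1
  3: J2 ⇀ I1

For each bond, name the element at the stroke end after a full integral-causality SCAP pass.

b2 stroke at Sf1  (Sf1: flow source, stroke at near end)
b1 stroke at J1  (C1: C, integral causality)
b0 stroke at J2  (J1: bond 1 brought effort, rest push out)
b3 stroke at I1  (common-e at J2 fixed by 0)

β0 |J2
β1 |J1
β2 |Sf1
β3 |I1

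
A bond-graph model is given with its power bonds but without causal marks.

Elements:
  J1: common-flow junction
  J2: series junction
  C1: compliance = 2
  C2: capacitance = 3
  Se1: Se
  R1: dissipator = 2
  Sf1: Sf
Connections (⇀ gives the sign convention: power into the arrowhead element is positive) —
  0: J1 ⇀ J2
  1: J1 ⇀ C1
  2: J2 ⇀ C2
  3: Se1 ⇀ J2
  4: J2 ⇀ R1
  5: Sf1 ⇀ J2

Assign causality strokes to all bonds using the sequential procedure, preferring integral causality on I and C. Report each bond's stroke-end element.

β0 →J2
β1 →J1
β2 →J2
β3 →J2
β4 →J2
β5 →Sf1

β3 stroke at J2  (source Se1 imposes e)
β5 stroke at Sf1  (source Sf1 imposes f)
β0 stroke at J2  (common-f at J2 fixed by 5)
β2 stroke at J2  (common-f at J2 fixed by 5)
β4 stroke at J2  (common-f at J2 fixed by 5)
β1 stroke at J1  (common-f at J1 fixed by 0)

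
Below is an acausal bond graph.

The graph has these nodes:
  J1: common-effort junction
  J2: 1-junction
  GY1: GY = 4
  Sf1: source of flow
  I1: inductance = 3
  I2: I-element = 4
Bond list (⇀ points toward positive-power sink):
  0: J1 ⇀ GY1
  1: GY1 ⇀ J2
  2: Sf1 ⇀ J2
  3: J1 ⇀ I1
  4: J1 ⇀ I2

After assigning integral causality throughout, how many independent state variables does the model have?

2  (I1, I2 all integral)

b2 stroke→Sf1  (Sf1 (Sf) sets flow on bond)
b1 stroke→J2  (common-f at J2 fixed by 2)
b0 stroke→J1  (GY1: gyrator matches bond 1)
b3 stroke→I1  (J1 effort already set via bond 0)
b4 stroke→I2  (J1 effort already set via bond 0)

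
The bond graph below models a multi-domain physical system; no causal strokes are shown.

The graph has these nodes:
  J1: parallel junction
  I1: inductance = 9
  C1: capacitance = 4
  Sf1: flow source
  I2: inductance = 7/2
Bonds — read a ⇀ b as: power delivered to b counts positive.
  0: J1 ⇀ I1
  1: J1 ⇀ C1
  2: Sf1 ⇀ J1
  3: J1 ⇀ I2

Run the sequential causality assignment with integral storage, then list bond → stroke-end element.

β0 stroke→I1
β1 stroke→J1
β2 stroke→Sf1
β3 stroke→I2

#2 →Sf1  (Sf1 (Sf) sets flow on bond)
#0 →I1  (I1 outputs flow p/I1)
#1 →J1  (prefer integral on C1)
#3 →I2  (0-jn J1 has e-setter on 1)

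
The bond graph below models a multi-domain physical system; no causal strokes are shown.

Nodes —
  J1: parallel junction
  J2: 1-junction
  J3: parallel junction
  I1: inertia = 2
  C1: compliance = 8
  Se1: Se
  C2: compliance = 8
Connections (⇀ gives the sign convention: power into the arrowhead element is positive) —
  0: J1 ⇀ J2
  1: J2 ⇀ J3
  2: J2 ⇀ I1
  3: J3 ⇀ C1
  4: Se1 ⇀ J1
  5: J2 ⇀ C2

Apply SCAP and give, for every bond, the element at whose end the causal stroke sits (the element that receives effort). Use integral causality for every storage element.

b4 →J1  (Se1 fixes effort; stroke away)
b0 →J2  (common-e at J1 fixed by 4)
b2 →I1  (I1: I, integral causality)
b1 →J2  (J2 flow already set via bond 2)
b5 →J2  (common-f at J2 fixed by 2)
b3 →J3  (closing 0-jn rule on J3)

β0 stroke→J2
β1 stroke→J2
β2 stroke→I1
β3 stroke→J3
β4 stroke→J1
β5 stroke→J2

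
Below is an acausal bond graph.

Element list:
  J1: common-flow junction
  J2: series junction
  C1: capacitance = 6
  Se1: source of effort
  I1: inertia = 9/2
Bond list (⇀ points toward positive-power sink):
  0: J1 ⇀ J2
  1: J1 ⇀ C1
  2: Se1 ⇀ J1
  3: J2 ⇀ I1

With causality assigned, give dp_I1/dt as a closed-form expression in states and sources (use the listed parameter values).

bond 2 →J1  (source Se1 imposes e)
bond 1 →J1  (C1 outputs effort q/C1)
bond 0 →J2  (J1 needs exactly one f-in)
bond 3 →I1  (J2: last free bond brings flow in)

dp_I1/dt = E_Se1 - q_C1/6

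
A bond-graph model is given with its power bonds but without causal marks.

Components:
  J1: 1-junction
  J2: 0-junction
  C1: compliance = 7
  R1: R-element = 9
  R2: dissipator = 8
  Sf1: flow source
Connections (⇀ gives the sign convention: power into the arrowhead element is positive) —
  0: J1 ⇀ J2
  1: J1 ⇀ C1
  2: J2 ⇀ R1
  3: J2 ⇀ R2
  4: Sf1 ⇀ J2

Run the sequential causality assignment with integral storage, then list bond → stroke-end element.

b0 →J2
b1 →J1
b2 →R1
b3 →R2
b4 →Sf1

bond 4 stroke at Sf1  (source Sf1 imposes f)
bond 1 stroke at J1  (C1: C, integral causality)
bond 0 stroke at J2  (J1 needs exactly one f-in)
bond 2 stroke at R1  (J2 effort already set via bond 0)
bond 3 stroke at R2  (J2 effort already set via bond 0)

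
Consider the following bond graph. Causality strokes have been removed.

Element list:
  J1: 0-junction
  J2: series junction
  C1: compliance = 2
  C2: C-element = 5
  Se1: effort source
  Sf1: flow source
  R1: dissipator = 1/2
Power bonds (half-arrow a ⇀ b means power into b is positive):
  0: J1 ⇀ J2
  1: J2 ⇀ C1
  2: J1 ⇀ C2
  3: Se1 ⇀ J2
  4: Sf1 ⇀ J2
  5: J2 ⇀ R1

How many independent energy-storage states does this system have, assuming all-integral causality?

2  (C1, C2 all integral)

#3 stroke at J2  (source Se1 imposes e)
#4 stroke at Sf1  (Sf1: flow source, stroke at near end)
#0 stroke at J2  (J2 flow already set via bond 4)
#1 stroke at J2  (1-jn J2 has f-setter on 4)
#5 stroke at J2  (J2: bond 4 brought flow, rest push out)
#2 stroke at J1  (only one effort-in slot at J1)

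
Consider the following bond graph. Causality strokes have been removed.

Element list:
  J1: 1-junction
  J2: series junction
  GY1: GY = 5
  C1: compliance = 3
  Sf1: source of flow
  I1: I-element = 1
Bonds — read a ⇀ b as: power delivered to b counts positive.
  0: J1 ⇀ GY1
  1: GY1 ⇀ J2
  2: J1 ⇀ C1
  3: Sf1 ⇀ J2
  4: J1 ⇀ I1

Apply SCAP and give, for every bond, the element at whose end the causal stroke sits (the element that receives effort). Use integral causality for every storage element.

β3 |Sf1  (source Sf1 imposes f)
β1 |J2  (J2: bond 3 brought flow, rest push out)
β0 |J1  (through GY1, causality inverts; strokes same side of GY1)
β2 |J1  (C1: C, integral causality)
β4 |I1  (only one flow-in slot at J1)

bond 0 →J1
bond 1 →J2
bond 2 →J1
bond 3 →Sf1
bond 4 →I1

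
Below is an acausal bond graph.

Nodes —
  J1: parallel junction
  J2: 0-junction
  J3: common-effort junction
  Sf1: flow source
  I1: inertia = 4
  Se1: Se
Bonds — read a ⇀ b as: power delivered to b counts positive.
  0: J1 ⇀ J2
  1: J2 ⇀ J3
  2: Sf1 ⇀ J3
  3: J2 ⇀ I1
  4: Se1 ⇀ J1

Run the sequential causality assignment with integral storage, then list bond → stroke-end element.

bond 0 stroke at J2
bond 1 stroke at J3
bond 2 stroke at Sf1
bond 3 stroke at I1
bond 4 stroke at J1

β2 stroke at Sf1  (Sf1: flow source, stroke at near end)
β4 stroke at J1  (source Se1 imposes e)
β0 stroke at J2  (J1: bond 4 brought effort, rest push out)
β1 stroke at J3  (common-e at J2 fixed by 0)
β3 stroke at I1  (common-e at J2 fixed by 0)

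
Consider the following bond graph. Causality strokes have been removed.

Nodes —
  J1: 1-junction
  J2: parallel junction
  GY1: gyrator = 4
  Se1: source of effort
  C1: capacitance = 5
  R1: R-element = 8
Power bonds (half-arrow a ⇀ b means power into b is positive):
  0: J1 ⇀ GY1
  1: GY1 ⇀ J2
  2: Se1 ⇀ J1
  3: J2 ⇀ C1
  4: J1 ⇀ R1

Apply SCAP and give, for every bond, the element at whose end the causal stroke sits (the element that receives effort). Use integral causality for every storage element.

bond 2 →J1  (source Se1 imposes e)
bond 3 →J2  (prefer integral on C1)
bond 1 →GY1  (0-jn J2 has e-setter on 3)
bond 0 →GY1  (GY1 both-in/both-out from 1)
bond 4 →J1  (common-f at J1 fixed by 0)

β0 |GY1
β1 |GY1
β2 |J1
β3 |J2
β4 |J1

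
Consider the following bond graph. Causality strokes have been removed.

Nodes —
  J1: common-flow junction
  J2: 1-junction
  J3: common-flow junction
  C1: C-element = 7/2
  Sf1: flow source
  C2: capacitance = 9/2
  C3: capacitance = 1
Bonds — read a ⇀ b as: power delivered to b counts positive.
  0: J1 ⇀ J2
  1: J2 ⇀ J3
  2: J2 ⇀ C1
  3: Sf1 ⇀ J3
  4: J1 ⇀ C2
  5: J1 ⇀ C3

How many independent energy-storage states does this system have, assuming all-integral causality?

bond 3 →Sf1  (source Sf1 imposes f)
bond 1 →J3  (J3: bond 3 brought flow, rest push out)
bond 0 →J2  (J2: bond 1 brought flow, rest push out)
bond 2 →J2  (J2: bond 1 brought flow, rest push out)
bond 4 →J1  (1-jn J1 has f-setter on 0)
bond 5 →J1  (J1: bond 0 brought flow, rest push out)

3  (C1, C2, C3 all integral)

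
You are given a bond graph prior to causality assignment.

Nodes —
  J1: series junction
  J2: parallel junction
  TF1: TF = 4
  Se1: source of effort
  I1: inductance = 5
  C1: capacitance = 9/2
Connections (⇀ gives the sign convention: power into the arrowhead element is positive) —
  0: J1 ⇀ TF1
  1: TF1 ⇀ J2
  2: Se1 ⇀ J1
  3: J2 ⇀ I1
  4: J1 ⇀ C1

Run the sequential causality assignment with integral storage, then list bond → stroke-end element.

b2 stroke at J1  (source Se1 imposes e)
b3 stroke at I1  (I1 integral (f out))
b1 stroke at J2  (only one effort-in slot at J2)
b0 stroke at TF1  (TF1: transformer flips bond 1)
b4 stroke at J1  (J1 flow already set via bond 0)

b0 |TF1
b1 |J2
b2 |J1
b3 |I1
b4 |J1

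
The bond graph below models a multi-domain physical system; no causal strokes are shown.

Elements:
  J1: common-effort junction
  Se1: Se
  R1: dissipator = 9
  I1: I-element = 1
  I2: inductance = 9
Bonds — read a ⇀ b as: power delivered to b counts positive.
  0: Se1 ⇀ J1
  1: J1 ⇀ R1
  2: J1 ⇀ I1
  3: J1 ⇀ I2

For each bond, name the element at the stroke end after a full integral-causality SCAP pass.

#0 |J1  (Se1 (Se) sets effort on bond)
#1 |R1  (J1 effort already set via bond 0)
#2 |I1  (common-e at J1 fixed by 0)
#3 |I2  (J1 effort already set via bond 0)

b0 →J1
b1 →R1
b2 →I1
b3 →I2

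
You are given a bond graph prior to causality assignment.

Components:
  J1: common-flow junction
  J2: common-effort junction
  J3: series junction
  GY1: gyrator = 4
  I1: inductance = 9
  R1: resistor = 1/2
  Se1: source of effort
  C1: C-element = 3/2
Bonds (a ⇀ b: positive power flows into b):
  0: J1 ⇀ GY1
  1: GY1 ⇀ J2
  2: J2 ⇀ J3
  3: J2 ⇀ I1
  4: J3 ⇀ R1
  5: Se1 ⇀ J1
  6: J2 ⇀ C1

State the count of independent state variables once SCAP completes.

β5 stroke at J1  (Se1 (Se) sets effort on bond)
β0 stroke at GY1  (only one flow-in slot at J1)
β1 stroke at GY1  (GY1 both-in/both-out from 0)
β3 stroke at I1  (I1 outputs flow p/I1)
β6 stroke at J2  (prefer integral on C1)
β2 stroke at J3  (J2 effort already set via bond 6)
β4 stroke at R1  (J3 needs exactly one f-in)

2  (C1, I1 all integral)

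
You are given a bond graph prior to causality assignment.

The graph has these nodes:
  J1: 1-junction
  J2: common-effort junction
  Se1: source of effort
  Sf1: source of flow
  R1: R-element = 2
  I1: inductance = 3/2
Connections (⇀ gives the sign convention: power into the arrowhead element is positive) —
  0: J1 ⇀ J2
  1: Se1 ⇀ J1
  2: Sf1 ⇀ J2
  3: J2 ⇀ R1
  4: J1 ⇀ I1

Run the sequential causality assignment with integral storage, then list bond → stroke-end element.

#1 stroke→J1  (Se1: effort source, stroke at far end)
#2 stroke→Sf1  (Sf1 (Sf) sets flow on bond)
#4 stroke→I1  (prefer integral on I1)
#0 stroke→J1  (1-jn J1 has f-setter on 4)
#3 stroke→J2  (closing 0-jn rule on J2)

b0 |J1
b1 |J1
b2 |Sf1
b3 |J2
b4 |I1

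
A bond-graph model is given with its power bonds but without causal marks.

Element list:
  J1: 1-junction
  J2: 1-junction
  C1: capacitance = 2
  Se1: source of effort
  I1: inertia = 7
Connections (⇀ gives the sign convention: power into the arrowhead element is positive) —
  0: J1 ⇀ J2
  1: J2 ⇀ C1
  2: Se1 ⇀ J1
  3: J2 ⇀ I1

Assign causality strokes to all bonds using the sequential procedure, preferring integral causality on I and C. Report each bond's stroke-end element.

#2 stroke→J1  (Se1 (Se) sets effort on bond)
#0 stroke→J2  (J1: last free bond brings flow in)
#1 stroke→J2  (C1: C, integral causality)
#3 stroke→I1  (only one flow-in slot at J2)

#0 →J2
#1 →J2
#2 →J1
#3 →I1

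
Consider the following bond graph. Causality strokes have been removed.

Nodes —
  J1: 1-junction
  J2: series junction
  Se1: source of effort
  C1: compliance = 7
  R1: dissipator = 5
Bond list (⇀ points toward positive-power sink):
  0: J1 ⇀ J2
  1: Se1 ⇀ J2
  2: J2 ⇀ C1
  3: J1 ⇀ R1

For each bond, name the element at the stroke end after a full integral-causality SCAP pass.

bond 1 →J2  (Se1 (Se) sets effort on bond)
bond 2 →J2  (C1 outputs effort q/C1)
bond 0 →J1  (J2: last free bond brings flow in)
bond 3 →R1  (only one flow-in slot at J1)

b0 →J1
b1 →J2
b2 →J2
b3 →R1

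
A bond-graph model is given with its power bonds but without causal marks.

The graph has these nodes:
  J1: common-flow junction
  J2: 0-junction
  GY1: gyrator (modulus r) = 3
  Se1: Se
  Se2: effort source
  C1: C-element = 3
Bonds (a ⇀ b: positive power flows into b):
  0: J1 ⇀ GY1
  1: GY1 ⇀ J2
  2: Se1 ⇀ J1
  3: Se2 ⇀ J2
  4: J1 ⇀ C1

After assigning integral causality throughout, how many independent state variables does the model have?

bond 2 →J1  (Se1: effort source, stroke at far end)
bond 3 →J2  (source Se2 imposes e)
bond 1 →GY1  (J2 effort already set via bond 3)
bond 0 →GY1  (GY1: gyrator matches bond 1)
bond 4 →J1  (common-f at J1 fixed by 0)

1  (C1 all integral)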